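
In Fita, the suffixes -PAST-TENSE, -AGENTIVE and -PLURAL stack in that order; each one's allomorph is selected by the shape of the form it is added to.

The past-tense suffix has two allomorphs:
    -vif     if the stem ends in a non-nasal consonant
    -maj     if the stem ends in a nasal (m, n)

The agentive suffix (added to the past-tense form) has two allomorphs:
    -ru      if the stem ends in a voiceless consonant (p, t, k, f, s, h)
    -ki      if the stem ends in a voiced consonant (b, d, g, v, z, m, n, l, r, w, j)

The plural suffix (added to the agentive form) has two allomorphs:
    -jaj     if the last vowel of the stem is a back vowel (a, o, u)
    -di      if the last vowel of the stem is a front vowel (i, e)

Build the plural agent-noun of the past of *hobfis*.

*hobfis* — final consonant /s/ (non-nasal) → -vif → *hobfisvif*.
The past-tense form *hobfisvif*: final consonant = /f/, voiceless → -ru → *hobfisvifru*.
The last vowel of the agentive form *hobfisvifru* is /u/, which is a back vowel, so the plural suffix is -jaj, giving *hobfisvifrujaj*.

hobfisvifrujaj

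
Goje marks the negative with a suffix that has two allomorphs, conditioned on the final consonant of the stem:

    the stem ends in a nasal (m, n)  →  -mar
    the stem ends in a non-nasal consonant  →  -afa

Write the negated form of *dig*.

digafa

*dig*: final consonant = /g/, non-nasal → -afa → *digafa*.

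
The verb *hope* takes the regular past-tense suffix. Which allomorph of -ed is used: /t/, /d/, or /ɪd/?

/t/

The stem *hope* ends in a voiceless consonant other than /t/.
The -ed suffix is realized as /ɪd/ after /t, d/; as /t/ after other voiceless consonants; and as /d/ after other voiced sounds.
So -ed on *hope* is pronounced /t/.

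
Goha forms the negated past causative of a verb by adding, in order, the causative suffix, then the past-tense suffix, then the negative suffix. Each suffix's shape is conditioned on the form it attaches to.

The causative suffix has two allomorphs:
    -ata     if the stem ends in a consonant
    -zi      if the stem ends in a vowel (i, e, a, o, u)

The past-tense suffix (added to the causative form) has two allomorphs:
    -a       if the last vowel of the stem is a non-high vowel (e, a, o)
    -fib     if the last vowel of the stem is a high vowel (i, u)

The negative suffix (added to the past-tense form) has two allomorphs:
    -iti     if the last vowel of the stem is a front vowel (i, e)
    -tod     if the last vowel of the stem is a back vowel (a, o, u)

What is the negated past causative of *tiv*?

tivataatod

Since the final sound of *tiv* is /v/ (a consonant), it takes -ata, giving *tivata*.
The causative form *tivata*: last vowel = /a/, a non-high vowel → -a → *tivataa*.
The past-tense form *tivataa*: last vowel = /a/, a back vowel → -tod → *tivataatod*.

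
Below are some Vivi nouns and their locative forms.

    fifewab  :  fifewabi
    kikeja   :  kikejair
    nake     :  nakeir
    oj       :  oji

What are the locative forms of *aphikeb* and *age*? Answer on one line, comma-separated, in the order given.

The pattern is consonant vs. vowel: -i when the stem ends in a consonant (*fifewab*, *oj*); -ir when the stem ends in a vowel (*kikeja*, *nake*).
Since the final sound of *aphikeb* is /b/ (a consonant), it takes -i, giving *aphikebi*.
Since the final sound of *age* is /e/ (a vowel), it takes -ir, giving *ageir*.

aphikebi, ageir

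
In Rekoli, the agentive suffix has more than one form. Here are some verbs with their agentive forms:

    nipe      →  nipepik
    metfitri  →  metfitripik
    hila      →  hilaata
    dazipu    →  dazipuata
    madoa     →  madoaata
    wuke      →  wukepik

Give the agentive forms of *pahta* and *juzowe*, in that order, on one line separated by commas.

pahtaata, juzowepik

The alternation tracks the last vowel of the stem — -pik when the last vowel of the stem is a front vowel (*nipe*, *metfitri*, *wuke*); -ata when the last vowel of the stem is a back vowel (*hila*, *dazipu*, *madoa*).
Since the last vowel of *pahta* is /a/ (a back vowel), it takes -ata, giving *pahtaata*.
*juzowe* — last vowel /e/ (a front vowel) → -pik → *juzowepik*.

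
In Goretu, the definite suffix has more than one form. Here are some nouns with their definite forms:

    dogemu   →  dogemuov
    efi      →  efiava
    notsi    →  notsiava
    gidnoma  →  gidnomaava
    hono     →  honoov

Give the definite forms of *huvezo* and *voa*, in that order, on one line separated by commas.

huvezoov, voaava

Looking at the last vowel of each stem: -ov when the last vowel of the stem is a rounded vowel (*dogemu*, *hono*); -ava when the last vowel of the stem is an unrounded vowel (*efi*, *notsi*, *gidnoma*).
*huvezo*: last vowel = /o/, a rounded vowel → -ov → *huvezoov*.
*voa* — last vowel /a/ (an unrounded vowel) → -ava → *voaava*.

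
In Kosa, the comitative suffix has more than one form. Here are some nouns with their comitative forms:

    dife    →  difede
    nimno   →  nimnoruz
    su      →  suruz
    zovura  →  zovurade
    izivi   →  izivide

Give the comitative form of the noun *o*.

oruz

The suffix is conditioned by the last vowel: -ruz when the last vowel of the stem is a rounded vowel (*nimno*, *su*); -de when the last vowel of the stem is an unrounded vowel (*dife*, *zovura*, *izivi*).
*o* — last vowel /o/ (a rounded vowel) → -ruz → *oruz*.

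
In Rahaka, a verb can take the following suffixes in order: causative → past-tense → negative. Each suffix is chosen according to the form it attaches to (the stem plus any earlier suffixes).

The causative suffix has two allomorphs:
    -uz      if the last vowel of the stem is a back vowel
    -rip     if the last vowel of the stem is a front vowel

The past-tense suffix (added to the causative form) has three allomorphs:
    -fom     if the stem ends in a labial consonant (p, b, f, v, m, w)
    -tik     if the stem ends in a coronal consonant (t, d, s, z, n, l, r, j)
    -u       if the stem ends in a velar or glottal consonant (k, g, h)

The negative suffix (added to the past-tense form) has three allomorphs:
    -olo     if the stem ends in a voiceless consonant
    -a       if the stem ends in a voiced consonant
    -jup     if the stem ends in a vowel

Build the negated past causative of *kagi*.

*kagi*: last vowel = /i/, a front vowel → -rip → *kagirip*.
The causative form *kagirip* — final consonant /p/ (labial) → -fom → *kagiripfom*.
The past-tense form *kagiripfom* — final sound /m/ (a voiced consonant) → -a → *kagiripfoma*.

kagiripfoma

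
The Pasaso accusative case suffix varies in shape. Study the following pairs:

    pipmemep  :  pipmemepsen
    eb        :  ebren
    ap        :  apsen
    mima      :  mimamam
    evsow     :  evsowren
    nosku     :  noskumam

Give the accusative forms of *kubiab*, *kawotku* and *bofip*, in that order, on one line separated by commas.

kubiabren, kawotkumam, bofipsen

The suffix is conditioned by the final sound: -sen when the stem ends in a voiceless consonant (*pipmemep*, *ap*); -ren when the stem ends in a voiced consonant (*eb*, *evsow*); -mam when the stem ends in a vowel (*mima*, *nosku*).
*kubiab*: final sound = /b/, a voiced consonant → -ren → *kubiabren*.
Since the final sound of *kawotku* is /u/ (a vowel), it takes -mam, giving *kawotkumam*.
*bofip* — final sound /p/ (a voiceless consonant) → -sen → *bofipsen*.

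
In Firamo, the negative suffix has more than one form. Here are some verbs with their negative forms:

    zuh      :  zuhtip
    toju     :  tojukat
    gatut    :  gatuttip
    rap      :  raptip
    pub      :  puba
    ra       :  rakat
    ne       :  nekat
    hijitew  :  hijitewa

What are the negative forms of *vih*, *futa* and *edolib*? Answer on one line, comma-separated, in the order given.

Looking at the final sound of each stem: -tip when the stem ends in a voiceless consonant (*zuh*, *gatut*, *rap*); -a when the stem ends in a voiced consonant (*pub*, *hijitew*); -kat when the stem ends in a vowel (*toju*, *ra*, *ne*).
The final sound of *vih* is /h/, which is a voiceless consonant, so the suffix is -tip, giving *vihtip*.
Since the final sound of *futa* is /a/ (a vowel), it takes -kat, giving *futakat*.
*edolib* — final sound /b/ (a voiced consonant) → -a → *edoliba*.

vihtip, futakat, edoliba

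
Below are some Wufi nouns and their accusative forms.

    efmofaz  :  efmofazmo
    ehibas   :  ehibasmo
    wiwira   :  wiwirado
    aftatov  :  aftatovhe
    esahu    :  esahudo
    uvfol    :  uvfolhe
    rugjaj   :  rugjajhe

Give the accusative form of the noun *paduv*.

paduvhe

The alternation tracks the final sound of the stem — -mo when the stem ends in a sibilant (*efmofaz*, *ehibas*); -he when the stem ends in a non-sibilant consonant (*aftatov*, *uvfol*, *rugjaj*); -do when the stem ends in a vowel (*wiwira*, *esahu*).
*paduv*: final sound = /v/, a non-sibilant consonant → -he → *paduvhe*.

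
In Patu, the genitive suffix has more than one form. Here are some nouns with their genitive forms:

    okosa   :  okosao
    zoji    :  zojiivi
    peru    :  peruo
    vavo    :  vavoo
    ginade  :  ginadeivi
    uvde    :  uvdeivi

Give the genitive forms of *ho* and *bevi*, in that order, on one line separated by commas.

The suffix is conditioned by the last vowel: -ivi when the last vowel of the stem is a front vowel (*zoji*, *ginade*, *uvde*); -o when the last vowel of the stem is a back vowel (*okosa*, *peru*, *vavo*).
The last vowel of *ho* is /o/, which is a back vowel, so the suffix is -o, giving *hoo*.
*bevi*: last vowel = /i/, a front vowel → -ivi → *beviivi*.

hoo, beviivi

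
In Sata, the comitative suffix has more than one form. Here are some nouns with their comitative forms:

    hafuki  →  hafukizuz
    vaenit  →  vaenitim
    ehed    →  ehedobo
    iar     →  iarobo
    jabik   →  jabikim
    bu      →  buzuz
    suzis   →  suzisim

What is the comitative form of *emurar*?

The suffix is conditioned by the final sound: -im when the stem ends in a voiceless consonant (*vaenit*, *jabik*, *suzis*); -obo when the stem ends in a voiced consonant (*ehed*, *iar*); -zuz when the stem ends in a vowel (*hafuki*, *bu*).
Since the final sound of *emurar* is /r/ (a voiced consonant), it takes -obo, giving *emurarobo*.

emurarobo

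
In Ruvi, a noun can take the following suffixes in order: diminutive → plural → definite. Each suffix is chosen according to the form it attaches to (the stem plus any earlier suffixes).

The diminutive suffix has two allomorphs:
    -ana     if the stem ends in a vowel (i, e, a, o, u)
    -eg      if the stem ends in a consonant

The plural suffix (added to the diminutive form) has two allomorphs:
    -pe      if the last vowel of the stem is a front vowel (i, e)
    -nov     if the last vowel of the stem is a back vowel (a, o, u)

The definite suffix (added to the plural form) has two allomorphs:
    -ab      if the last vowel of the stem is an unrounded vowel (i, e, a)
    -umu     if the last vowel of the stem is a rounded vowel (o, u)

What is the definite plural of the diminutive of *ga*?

gaananovumu

*ga*: final sound = /a/, a vowel → -ana → *gaana*.
Since the last vowel of the diminutive form *gaana* is /a/ (a back vowel), it takes -nov, giving *gaananov*.
The plural form *gaananov*: last vowel = /o/, a rounded vowel → -umu → *gaananovumu*.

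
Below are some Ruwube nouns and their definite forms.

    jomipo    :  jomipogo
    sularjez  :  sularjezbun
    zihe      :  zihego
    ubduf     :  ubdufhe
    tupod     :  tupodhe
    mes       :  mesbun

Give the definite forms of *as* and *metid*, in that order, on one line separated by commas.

The pattern is sibilance of the final sound: -bun when the stem ends in a sibilant (*sularjez*, *mes*); -he when the stem ends in a non-sibilant consonant (*ubduf*, *tupod*); -go when the stem ends in a vowel (*jomipo*, *zihe*).
The final sound of *as* is /s/, which is a sibilant, so the suffix is -bun, giving *asbun*.
*metid* — final sound /d/ (a non-sibilant consonant) → -he → *metidhe*.

asbun, metidhe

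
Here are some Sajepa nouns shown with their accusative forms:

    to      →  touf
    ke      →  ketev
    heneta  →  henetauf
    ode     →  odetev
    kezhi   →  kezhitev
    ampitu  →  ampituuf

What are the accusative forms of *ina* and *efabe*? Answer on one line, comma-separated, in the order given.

The suffix is conditioned by the last vowel: -tev when the last vowel of the stem is a front vowel (*ke*, *ode*, *kezhi*); -uf when the last vowel of the stem is a back vowel (*to*, *heneta*, *ampitu*).
*ina* — last vowel /a/ (a back vowel) → -uf → *inauf*.
The last vowel of *efabe* is /e/, which is a front vowel, so the suffix is -tev, giving *efabetev*.

inauf, efabetev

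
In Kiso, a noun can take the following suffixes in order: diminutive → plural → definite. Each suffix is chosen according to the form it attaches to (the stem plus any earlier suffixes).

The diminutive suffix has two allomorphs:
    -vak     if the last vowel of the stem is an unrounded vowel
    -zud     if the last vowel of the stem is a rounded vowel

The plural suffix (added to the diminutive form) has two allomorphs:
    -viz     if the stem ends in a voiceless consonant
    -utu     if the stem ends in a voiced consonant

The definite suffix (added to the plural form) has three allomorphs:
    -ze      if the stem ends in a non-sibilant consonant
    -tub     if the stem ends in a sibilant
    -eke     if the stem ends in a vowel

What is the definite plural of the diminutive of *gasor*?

gasorzudutueke

*gasor* — last vowel /o/ (a rounded vowel) → -zud → *gasorzud*.
The diminutive form *gasorzud*: final consonant = /d/, voiced → -utu → *gasorzudutu*.
The plural form *gasorzudutu*: final sound = /u/, a vowel → -eke → *gasorzudutueke*.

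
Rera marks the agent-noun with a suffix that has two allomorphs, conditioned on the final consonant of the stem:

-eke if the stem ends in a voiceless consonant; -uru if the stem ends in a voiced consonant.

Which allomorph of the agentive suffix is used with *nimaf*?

-eke

*nimaf*: final consonant = /f/, voiceless → -eke.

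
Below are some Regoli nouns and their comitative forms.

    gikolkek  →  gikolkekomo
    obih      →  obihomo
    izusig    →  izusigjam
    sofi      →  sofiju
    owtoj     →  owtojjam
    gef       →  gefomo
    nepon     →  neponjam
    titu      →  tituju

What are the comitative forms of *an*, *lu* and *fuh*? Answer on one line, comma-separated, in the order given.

The pattern is voicing of the final sound: -omo when the stem ends in a voiceless consonant (*gikolkek*, *obih*, *gef*); -jam when the stem ends in a voiced consonant (*izusig*, *owtoj*, *nepon*); -ju when the stem ends in a vowel (*sofi*, *titu*).
*an* — final sound /n/ (a voiced consonant) → -jam → *anjam*.
The final sound of *lu* is /u/, which is a vowel, so the suffix is -ju, giving *luju*.
*fuh*: final sound = /h/, a voiceless consonant → -omo → *fuhomo*.

anjam, luju, fuhomo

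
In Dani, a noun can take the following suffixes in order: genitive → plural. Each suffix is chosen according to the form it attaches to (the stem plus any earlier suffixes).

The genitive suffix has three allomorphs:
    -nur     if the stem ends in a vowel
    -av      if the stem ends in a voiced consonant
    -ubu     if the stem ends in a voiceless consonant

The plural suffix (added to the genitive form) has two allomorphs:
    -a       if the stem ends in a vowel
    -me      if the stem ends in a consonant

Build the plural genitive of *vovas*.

*vovas* — final sound /s/ (a voiceless consonant) → -ubu → *vovasubu*.
Since the final sound of the genitive form *vovasubu* is /u/ (a vowel), it takes -a, giving *vovasubua*.

vovasubua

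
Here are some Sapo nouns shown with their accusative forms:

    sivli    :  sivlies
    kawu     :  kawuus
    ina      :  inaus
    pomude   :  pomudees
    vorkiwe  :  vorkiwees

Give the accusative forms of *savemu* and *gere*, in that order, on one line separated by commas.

Looking at the last vowel of each stem: -es when the last vowel of the stem is a front vowel (*sivli*, *pomude*, *vorkiwe*); -us when the last vowel of the stem is a back vowel (*kawu*, *ina*).
*savemu*: last vowel = /u/, a back vowel → -us → *savemuus*.
*gere*: last vowel = /e/, a front vowel → -es → *gerees*.

savemuus, gerees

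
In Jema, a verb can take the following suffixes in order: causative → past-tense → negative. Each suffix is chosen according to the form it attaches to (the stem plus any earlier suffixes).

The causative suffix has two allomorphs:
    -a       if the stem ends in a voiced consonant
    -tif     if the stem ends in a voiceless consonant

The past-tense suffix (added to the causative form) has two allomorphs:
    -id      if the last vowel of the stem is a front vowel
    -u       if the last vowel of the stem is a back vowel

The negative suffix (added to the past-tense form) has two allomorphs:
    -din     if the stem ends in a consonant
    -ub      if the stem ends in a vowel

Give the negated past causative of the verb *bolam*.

*bolam*: final consonant = /m/, voiced → -a → *bolama*.
The causative form *bolama* — last vowel /a/ (a back vowel) → -u → *bolamau*.
Since the final sound of the past-tense form *bolamau* is /u/ (a vowel), it takes -ub, giving *bolamauub*.

bolamauub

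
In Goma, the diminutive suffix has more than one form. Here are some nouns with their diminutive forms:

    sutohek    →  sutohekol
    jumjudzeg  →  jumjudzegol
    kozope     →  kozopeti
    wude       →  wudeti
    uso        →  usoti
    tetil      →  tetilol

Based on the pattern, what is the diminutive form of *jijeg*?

jijegol

The alternation tracks the final sound of the stem — -ol when the stem ends in a consonant (*sutohek*, *jumjudzeg*, *tetil*); -ti when the stem ends in a vowel (*kozope*, *wude*, *uso*).
*jijeg* — final sound /g/ (a consonant) → -ol → *jijegol*.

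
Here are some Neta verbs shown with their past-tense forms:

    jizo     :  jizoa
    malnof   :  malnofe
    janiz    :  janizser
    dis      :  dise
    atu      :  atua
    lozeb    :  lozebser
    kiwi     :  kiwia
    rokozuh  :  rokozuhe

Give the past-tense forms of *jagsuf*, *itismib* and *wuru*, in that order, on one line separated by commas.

The pattern is voicing of the final sound: -e when the stem ends in a voiceless consonant (*malnof*, *dis*, *rokozuh*); -ser when the stem ends in a voiced consonant (*janiz*, *lozeb*); -a when the stem ends in a vowel (*jizo*, *atu*, *kiwi*).
Since the final sound of *jagsuf* is /f/ (a voiceless consonant), it takes -e, giving *jagsufe*.
Since the final sound of *itismib* is /b/ (a voiced consonant), it takes -ser, giving *itismibser*.
Since the final sound of *wuru* is /u/ (a vowel), it takes -a, giving *wurua*.

jagsufe, itismibser, wurua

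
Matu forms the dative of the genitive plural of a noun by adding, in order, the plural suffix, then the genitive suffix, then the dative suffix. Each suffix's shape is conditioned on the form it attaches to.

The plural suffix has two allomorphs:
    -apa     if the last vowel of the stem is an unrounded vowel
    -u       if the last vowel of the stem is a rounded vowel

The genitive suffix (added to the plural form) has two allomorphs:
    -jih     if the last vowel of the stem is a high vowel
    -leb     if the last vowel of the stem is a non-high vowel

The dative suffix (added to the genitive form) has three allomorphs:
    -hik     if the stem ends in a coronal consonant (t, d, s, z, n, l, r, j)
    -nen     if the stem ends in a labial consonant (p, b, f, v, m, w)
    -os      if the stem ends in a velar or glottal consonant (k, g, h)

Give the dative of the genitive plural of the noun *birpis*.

*birpis*: last vowel = /i/, an unrounded vowel → -apa → *birpisapa*.
Since the last vowel of the plural form *birpisapa* is /a/ (a non-high vowel), it takes -leb, giving *birpisapaleb*.
The genitive form *birpisapaleb*: final consonant = /b/, labial → -nen → *birpisapalebnen*.

birpisapalebnen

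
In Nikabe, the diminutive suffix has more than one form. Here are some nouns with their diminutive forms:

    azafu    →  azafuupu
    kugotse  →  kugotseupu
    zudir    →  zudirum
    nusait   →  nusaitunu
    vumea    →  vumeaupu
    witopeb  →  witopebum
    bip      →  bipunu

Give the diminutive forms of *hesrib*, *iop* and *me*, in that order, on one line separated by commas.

hesribum, iopunu, meupu

The pattern is voicing of the final sound: -unu when the stem ends in a voiceless consonant (*nusait*, *bip*); -um when the stem ends in a voiced consonant (*zudir*, *witopeb*); -upu when the stem ends in a vowel (*azafu*, *kugotse*, *vumea*).
Since the final sound of *hesrib* is /b/ (a voiced consonant), it takes -um, giving *hesribum*.
*iop* — final sound /p/ (a voiceless consonant) → -unu → *iopunu*.
The final sound of *me* is /e/, which is a vowel, so the suffix is -upu, giving *meupu*.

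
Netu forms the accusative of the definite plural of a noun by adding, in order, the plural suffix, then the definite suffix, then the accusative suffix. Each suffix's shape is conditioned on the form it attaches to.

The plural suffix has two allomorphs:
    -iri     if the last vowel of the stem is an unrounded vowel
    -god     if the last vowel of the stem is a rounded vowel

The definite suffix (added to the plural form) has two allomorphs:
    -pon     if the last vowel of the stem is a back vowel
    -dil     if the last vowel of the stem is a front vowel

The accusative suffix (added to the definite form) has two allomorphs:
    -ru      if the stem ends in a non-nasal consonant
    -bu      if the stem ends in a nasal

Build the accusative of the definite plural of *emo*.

emogodponbu

Since the last vowel of *emo* is /o/ (a rounded vowel), it takes -god, giving *emogod*.
The last vowel of the plural form *emogod* is /o/, which is a back vowel, so the definite suffix is -pon, giving *emogodpon*.
The final consonant of the definite form *emogodpon* is /n/, which is a nasal, so the accusative suffix is -bu, giving *emogodponbu*.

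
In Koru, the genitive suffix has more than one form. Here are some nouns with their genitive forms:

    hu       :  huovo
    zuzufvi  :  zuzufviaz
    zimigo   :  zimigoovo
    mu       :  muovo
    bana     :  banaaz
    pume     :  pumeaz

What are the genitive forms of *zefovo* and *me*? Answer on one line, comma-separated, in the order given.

The alternation tracks the last vowel of the stem — -ovo when the last vowel of the stem is a rounded vowel (*hu*, *zimigo*, *mu*); -az when the last vowel of the stem is an unrounded vowel (*zuzufvi*, *bana*, *pume*).
*zefovo*: last vowel = /o/, a rounded vowel → -ovo → *zefovoovo*.
Since the last vowel of *me* is /e/ (an unrounded vowel), it takes -az, giving *meaz*.

zefovoovo, meaz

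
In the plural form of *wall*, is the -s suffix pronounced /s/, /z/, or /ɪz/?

The stem *wall* ends in a voiced non-sibilant sound.
The plural suffix surfaces as /ɪz/ after sibilants, /s/ after other voiceless consonants, and /z/ after other voiced sounds.
So the plural -s on *wall* is pronounced /z/.

/z/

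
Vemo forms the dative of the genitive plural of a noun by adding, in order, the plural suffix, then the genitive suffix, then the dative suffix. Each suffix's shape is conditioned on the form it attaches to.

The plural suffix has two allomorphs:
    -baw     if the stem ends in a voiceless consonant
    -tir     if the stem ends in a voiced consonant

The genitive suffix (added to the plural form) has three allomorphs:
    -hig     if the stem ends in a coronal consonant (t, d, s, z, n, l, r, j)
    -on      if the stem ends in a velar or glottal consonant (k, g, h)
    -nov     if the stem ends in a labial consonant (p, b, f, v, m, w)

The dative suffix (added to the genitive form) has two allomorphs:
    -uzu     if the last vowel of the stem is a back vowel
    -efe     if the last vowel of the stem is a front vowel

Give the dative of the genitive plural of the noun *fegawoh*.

fegawohbawnovuzu

*fegawoh*: final consonant = /h/, voiceless → -baw → *fegawohbaw*.
The plural form *fegawohbaw*: final consonant = /w/, labial → -nov → *fegawohbawnov*.
Since the last vowel of the genitive form *fegawohbawnov* is /o/ (a back vowel), it takes -uzu, giving *fegawohbawnovuzu*.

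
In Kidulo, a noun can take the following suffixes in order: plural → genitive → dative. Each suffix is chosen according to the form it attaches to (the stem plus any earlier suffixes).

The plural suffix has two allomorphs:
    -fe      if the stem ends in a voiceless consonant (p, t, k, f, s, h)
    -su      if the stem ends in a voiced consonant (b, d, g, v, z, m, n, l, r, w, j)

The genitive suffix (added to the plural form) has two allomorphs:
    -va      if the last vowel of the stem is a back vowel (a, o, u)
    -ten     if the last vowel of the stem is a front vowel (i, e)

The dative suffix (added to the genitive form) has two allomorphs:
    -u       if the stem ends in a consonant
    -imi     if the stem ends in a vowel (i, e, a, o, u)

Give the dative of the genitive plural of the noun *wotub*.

wotubsuvaimi

*wotub*: final consonant = /b/, voiced → -su → *wotubsu*.
The plural form *wotubsu* — last vowel /u/ (a back vowel) → -va → *wotubsuva*.
The genitive form *wotubsuva* — final sound /a/ (a vowel) → -imi → *wotubsuvaimi*.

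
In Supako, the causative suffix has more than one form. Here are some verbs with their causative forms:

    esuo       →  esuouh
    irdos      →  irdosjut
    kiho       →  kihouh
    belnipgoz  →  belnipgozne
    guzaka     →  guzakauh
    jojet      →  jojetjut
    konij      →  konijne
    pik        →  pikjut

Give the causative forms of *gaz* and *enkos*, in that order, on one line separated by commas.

gazne, enkosjut

The pattern is voicing of the final sound: -jut when the stem ends in a voiceless consonant (*irdos*, *jojet*, *pik*); -ne when the stem ends in a voiced consonant (*belnipgoz*, *konij*); -uh when the stem ends in a vowel (*esuo*, *kiho*, *guzaka*).
Since the final sound of *gaz* is /z/ (a voiced consonant), it takes -ne, giving *gazne*.
*enkos* — final sound /s/ (a voiceless consonant) → -jut → *enkosjut*.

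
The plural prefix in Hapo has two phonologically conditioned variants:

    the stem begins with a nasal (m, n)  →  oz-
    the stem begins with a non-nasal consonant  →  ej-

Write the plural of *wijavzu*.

*wijavzu*: first consonant = /w/, non-nasal → ej- → *ejwijavzu*.

ejwijavzu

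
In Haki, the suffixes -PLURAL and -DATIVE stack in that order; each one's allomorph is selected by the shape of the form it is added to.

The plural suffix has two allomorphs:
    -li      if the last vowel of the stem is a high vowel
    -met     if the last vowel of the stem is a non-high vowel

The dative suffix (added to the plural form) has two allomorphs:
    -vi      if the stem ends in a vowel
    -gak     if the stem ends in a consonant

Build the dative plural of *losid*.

losidlivi

Since the last vowel of *losid* is /i/ (a high vowel), it takes -li, giving *losidli*.
The plural form *losidli* — final sound /i/ (a vowel) → -vi → *losidlivi*.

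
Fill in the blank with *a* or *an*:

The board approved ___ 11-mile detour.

The indefinite article is chosen by the initial *sound* of the following word, not its spelling.
The number *11* is spoken "eleven", beginning with /ɪˈlɛvən/ — a vowel sound.
So the article is *an*: The board approved an 11-mile detour.

an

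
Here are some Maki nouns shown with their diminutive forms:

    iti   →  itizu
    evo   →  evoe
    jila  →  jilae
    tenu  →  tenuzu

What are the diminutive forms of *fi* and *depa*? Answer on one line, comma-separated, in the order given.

The pattern is height harmony: -zu when the last vowel of the stem is a high vowel (*iti*, *tenu*); -e when the last vowel of the stem is a non-high vowel (*evo*, *jila*).
*fi*: last vowel = /i/, a high vowel → -zu → *fizu*.
*depa* — last vowel /a/ (a non-high vowel) → -e → *depae*.

fizu, depae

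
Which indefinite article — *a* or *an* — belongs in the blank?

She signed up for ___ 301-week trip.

The indefinite article is chosen by the initial *sound* of the following word, not its spelling.
The number *301* is spoken "three hundred …", beginning with /θriː/ — a consonant sound.
So the article is *a*: She signed up for a 301-week trip.

a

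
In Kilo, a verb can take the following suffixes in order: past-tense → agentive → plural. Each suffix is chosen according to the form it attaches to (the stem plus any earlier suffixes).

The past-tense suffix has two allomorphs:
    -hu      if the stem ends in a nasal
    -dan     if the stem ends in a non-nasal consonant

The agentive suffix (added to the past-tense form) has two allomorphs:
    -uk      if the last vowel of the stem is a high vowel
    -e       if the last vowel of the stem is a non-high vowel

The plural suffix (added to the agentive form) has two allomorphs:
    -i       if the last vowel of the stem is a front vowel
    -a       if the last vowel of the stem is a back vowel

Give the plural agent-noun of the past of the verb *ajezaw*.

*ajezaw*: final consonant = /w/, non-nasal → -dan → *ajezawdan*.
The past-tense form *ajezawdan* — last vowel /a/ (a non-high vowel) → -e → *ajezawdane*.
The agentive form *ajezawdane*: last vowel = /e/, a front vowel → -i → *ajezawdanei*.

ajezawdanei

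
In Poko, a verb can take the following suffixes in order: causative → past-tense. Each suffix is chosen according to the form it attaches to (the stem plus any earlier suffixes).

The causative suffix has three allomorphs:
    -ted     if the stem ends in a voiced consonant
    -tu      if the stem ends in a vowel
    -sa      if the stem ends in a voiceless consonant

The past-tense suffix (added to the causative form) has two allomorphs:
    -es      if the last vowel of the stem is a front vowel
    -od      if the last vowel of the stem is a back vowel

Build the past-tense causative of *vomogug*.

Since the final sound of *vomogug* is /g/ (a voiced consonant), it takes -ted, giving *vomogugted*.
The last vowel of the causative form *vomogugted* is /e/, which is a front vowel, so the past-tense suffix is -es, giving *vomogugtedes*.

vomogugtedes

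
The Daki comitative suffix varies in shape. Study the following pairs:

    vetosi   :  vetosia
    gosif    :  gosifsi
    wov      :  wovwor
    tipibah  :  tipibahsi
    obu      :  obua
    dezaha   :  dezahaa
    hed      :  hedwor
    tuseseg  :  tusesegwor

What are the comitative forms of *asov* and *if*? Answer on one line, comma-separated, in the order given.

asovwor, ifsi

The pattern is voicing of the final sound: -si when the stem ends in a voiceless consonant (*gosif*, *tipibah*); -wor when the stem ends in a voiced consonant (*wov*, *hed*, *tuseseg*); -a when the stem ends in a vowel (*vetosi*, *obu*, *dezaha*).
*asov* — final sound /v/ (a voiced consonant) → -wor → *asovwor*.
*if*: final sound = /f/, a voiceless consonant → -si → *ifsi*.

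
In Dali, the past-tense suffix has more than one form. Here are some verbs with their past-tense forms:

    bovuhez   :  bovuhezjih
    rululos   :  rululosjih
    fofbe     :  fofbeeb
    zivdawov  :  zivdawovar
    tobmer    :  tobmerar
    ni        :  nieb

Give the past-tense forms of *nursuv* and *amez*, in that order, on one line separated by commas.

The pattern is sibilance of the final sound: -jih when the stem ends in a sibilant (*bovuhez*, *rululos*); -ar when the stem ends in a non-sibilant consonant (*zivdawov*, *tobmer*); -eb when the stem ends in a vowel (*fofbe*, *ni*).
Since the final sound of *nursuv* is /v/ (a non-sibilant consonant), it takes -ar, giving *nursuvar*.
*amez* — final sound /z/ (a sibilant) → -jih → *amezjih*.

nursuvar, amezjih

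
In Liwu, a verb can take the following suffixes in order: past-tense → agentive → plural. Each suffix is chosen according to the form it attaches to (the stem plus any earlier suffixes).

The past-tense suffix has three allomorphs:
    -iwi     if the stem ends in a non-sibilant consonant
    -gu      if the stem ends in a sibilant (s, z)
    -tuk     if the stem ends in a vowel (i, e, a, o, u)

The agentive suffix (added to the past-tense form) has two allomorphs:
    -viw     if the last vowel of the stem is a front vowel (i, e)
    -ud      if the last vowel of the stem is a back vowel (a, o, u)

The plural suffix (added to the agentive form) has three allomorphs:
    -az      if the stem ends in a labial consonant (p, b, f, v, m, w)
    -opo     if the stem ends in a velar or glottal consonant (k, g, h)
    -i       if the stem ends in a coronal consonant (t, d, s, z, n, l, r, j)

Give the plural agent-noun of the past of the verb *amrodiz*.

amrodizguudi

The final sound of *amrodiz* is /z/, which is a sibilant, so the past-tense suffix is -gu, giving *amrodizgu*.
Since the last vowel of the past-tense form *amrodizgu* is /u/ (a back vowel), it takes -ud, giving *amrodizguud*.
Since the final consonant of the agentive form *amrodizguud* is /d/ (coronal), it takes -i, giving *amrodizguudi*.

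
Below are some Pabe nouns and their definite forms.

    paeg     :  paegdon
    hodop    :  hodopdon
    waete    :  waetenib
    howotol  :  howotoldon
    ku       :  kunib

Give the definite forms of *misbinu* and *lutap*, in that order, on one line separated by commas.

misbinunib, lutapdon

The pattern is consonant vs. vowel: -don when the stem ends in a consonant (*paeg*, *hodop*, *howotol*); -nib when the stem ends in a vowel (*waete*, *ku*).
The final sound of *misbinu* is /u/, which is a vowel, so the suffix is -nib, giving *misbinunib*.
*lutap*: final sound = /p/, a consonant → -don → *lutapdon*.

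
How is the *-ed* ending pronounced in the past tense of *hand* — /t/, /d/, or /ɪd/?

/ɪd/

The stem *hand* ends in /t/ or /d/.
The -ed suffix is realized as /ɪd/ after /t, d/; as /t/ after other voiceless consonants; and as /d/ after other voiced sounds.
So -ed on *hand* is pronounced /ɪd/.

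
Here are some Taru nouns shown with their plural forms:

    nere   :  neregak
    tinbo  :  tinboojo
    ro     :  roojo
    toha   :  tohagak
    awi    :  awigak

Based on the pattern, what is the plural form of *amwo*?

Looking at the last vowel of each stem: -ojo when the last vowel of the stem is a rounded vowel (*tinbo*, *ro*); -gak when the last vowel of the stem is an unrounded vowel (*nere*, *toha*, *awi*).
The last vowel of *amwo* is /o/, which is a rounded vowel, so the suffix is -ojo, giving *amwoojo*.

amwoojo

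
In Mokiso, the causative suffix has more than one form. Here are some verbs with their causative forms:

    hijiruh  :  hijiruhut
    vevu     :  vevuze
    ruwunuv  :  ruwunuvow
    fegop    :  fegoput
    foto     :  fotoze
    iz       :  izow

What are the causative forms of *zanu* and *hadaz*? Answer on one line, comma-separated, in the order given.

The pattern is voicing of the final sound: -ut when the stem ends in a voiceless consonant (*hijiruh*, *fegop*); -ow when the stem ends in a voiced consonant (*ruwunuv*, *iz*); -ze when the stem ends in a vowel (*vevu*, *foto*).
Since the final sound of *zanu* is /u/ (a vowel), it takes -ze, giving *zanuze*.
*hadaz*: final sound = /z/, a voiced consonant → -ow → *hadazow*.

zanuze, hadazow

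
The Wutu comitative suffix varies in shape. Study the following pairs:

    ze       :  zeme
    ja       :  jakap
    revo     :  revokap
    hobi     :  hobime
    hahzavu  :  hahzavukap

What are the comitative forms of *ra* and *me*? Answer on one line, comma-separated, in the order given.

rakap, meme

Looking at the last vowel of each stem: -me when the last vowel of the stem is a front vowel (*ze*, *hobi*); -kap when the last vowel of the stem is a back vowel (*ja*, *revo*, *hahzavu*).
*ra* — last vowel /a/ (a back vowel) → -kap → *rakap*.
*me* — last vowel /e/ (a front vowel) → -me → *meme*.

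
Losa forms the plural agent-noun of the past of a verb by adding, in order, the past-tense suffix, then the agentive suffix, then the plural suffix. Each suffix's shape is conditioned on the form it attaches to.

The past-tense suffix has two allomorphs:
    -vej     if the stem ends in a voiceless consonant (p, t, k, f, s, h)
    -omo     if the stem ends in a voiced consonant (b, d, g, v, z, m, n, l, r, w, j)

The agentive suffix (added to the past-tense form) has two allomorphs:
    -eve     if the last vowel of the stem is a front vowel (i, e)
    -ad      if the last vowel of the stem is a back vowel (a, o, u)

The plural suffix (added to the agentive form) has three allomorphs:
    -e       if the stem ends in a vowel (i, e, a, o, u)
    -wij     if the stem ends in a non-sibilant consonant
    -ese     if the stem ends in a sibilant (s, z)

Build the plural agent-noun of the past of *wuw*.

wuwomoadwij

*wuw*: final consonant = /w/, voiced → -omo → *wuwomo*.
The past-tense form *wuwomo*: last vowel = /o/, a back vowel → -ad → *wuwomoad*.
Since the final sound of the agentive form *wuwomoad* is /d/ (a non-sibilant consonant), it takes -wij, giving *wuwomoadwij*.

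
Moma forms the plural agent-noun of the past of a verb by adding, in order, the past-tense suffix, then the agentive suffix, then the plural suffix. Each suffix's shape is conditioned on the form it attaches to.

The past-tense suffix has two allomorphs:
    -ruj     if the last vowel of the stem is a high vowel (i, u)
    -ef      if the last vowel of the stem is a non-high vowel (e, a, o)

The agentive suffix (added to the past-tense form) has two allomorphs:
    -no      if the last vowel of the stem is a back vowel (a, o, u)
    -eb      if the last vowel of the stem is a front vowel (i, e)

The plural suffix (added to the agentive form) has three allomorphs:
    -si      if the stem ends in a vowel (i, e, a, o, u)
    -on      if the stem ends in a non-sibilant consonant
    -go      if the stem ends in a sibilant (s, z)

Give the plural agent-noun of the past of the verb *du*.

durujnosi

*du* — last vowel /u/ (a high vowel) → -ruj → *duruj*.
The last vowel of the past-tense form *duruj* is /u/, which is a back vowel, so the agentive suffix is -no, giving *durujno*.
The agentive form *durujno*: final sound = /o/, a vowel → -si → *durujnosi*.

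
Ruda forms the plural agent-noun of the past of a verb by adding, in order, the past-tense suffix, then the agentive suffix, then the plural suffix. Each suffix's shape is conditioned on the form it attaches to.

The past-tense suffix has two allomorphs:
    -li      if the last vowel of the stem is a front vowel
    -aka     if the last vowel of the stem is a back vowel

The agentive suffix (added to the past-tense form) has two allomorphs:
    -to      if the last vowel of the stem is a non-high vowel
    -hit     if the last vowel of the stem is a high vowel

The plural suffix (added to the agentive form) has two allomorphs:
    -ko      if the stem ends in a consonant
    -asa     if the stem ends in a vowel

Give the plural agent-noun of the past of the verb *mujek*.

The last vowel of *mujek* is /e/, which is a front vowel, so the past-tense suffix is -li, giving *mujekli*.
The last vowel of the past-tense form *mujekli* is /i/, which is a high vowel, so the agentive suffix is -hit, giving *mujeklihit*.
Since the final sound of the agentive form *mujeklihit* is /t/ (a consonant), it takes -ko, giving *mujeklihitko*.

mujeklihitko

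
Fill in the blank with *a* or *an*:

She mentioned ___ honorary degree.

an

The indefinite article is chosen by the initial *sound* of the following word, not its spelling.
*honorary* begins with the sound /ɒ/ (silent h) — a vowel sound.
So the article is *an*: She mentioned an honorary degree.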